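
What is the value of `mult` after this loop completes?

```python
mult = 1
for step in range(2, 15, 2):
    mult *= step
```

Product of even numbers 2 to 14
`mult` takes the values: 1 → 2 → 8 → 48 → 384 → 3840 → 46080 → 645120

Answer: 645120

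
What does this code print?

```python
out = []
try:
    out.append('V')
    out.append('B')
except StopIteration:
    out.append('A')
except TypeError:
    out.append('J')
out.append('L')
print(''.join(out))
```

Execution trace: 'V' (try body) → 'B' (try body, no exception) → 'L' (after the try/except). Output: VBL

Answer: VBL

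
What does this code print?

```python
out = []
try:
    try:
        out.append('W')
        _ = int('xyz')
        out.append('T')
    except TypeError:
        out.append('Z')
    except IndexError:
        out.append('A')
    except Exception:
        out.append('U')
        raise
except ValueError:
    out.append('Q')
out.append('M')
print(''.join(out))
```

Execution trace: 'W' (try body) → 'U' (except Exception) → 'Q' (outer except ValueError) → 'M' (after the try/except). Output: WUQM

Answer: WUQM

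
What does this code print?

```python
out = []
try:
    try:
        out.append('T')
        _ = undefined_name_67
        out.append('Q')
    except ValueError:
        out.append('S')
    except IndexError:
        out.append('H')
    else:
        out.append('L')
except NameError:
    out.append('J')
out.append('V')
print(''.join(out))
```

Execution trace: 'T' (try body) → 'J' (outer except NameError) → 'V' (after the try/except). Output: TJV

Answer: TJV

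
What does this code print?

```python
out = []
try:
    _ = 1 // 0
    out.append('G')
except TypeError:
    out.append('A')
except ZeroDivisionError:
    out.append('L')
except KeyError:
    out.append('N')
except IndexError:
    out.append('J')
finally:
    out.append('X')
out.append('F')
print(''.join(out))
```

Execution trace: 'L' (except ZeroDivisionError) → 'X' (finally) → 'F' (after the try/except). Output: LXF

Answer: LXF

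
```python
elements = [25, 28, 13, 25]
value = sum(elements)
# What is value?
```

Trace:
`elements = [25, 28, 13, 25]` → elements = [25, 28, 13, 25]
`value = sum(elements)` → value = 91
So value = 91

Answer: 91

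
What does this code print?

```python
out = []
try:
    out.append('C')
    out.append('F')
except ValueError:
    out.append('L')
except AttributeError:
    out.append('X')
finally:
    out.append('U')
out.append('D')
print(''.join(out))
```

Execution trace: 'C' (try body) → 'F' (try body, no exception) → 'U' (finally) → 'D' (after the try/except). Output: CFUD

Answer: CFUD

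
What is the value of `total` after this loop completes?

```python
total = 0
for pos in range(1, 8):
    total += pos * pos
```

Sum of squares 1² to 7² = 140
`total` takes the values: 0 → 1 → 5 → 14 → 30 → 55 → 91 → 140

Answer: 140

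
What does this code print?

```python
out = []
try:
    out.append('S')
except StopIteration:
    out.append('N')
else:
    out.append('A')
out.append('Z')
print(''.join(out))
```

Execution trace: 'S' (try body, no exception) → 'A' (else) → 'Z' (after the try/except). Output: SAZ

Answer: SAZ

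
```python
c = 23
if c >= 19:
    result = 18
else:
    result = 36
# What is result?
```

Trace:
`c = 23` → c = 23
`if c >= 19: ...` → c >= 19 is True → result = 18
So result = 18

Answer: 18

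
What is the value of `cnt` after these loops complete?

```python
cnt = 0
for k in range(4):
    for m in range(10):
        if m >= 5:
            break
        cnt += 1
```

Inner breaks at 5, outer runs 4 times
`cnt` takes the values: 0 → 1 → 2 → 3 → 4 → 5 → 6 → 7 → 8 → 9 → 10 → 11 → 12 → 13 → 14 → 15 → 16 → 17 → 18 → 19 → 20

Answer: 20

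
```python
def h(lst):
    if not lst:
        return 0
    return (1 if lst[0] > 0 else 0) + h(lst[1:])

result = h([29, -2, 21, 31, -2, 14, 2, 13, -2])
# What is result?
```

Count of positive elements in [29, -2, 21, 31, -2, 14, 2, 13, -2] = 6

Answer: 6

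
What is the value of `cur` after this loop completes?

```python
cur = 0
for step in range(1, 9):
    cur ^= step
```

XOR of 1 to 8
`cur` takes the values: 0 → 1 → 3 → 0 → 4 → 1 → 7 → 0 → 8

Answer: 8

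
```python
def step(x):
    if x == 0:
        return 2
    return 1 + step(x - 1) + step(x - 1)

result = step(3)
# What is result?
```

step(x) = 1 + 2·step(x-1), step(0)=2. Closed form: (2+1)·2^3 - 1 = 23.

Answer: 23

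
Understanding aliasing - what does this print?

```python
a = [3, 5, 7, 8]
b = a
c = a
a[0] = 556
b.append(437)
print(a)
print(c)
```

Key concept: multiple aliases.
Step by step:
`a = [3, 5, 7, 8]` → a = [3, 5, 7, 8]
`b = a` → b = [3, 5, 7, 8] (same object as a)
`c = a` → c = [3, 5, 7, 8] (same object as a, b)
`a[0] = 556` → a = [556, 5, 7, 8] (same object as b, c); b = [556, 5, 7, 8] (same object as a, c); c = [556, 5, 7, 8] (same object as a, b)
`b.append(437)` → a = [556, 5, 7, 8, 437] (same object as b, c); b = [556, 5, 7, 8, 437] (same object as a, c); c = [556, 5, 7, 8, 437] (same object as a, b)
`print(a)` → prints [556, 5, 7, 8, 437]
`print(c)` → prints [556, 5, 7, 8, 437]

Answer:
[556, 5, 7, 8, 437]
[556, 5, 7, 8, 437]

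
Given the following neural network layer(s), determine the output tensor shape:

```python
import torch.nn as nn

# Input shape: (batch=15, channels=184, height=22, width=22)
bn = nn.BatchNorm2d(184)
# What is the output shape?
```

Input: (15, 184, 22, 22) -> Output: (15, 184, 22, 22)

Answer: (15, 184, 22, 22)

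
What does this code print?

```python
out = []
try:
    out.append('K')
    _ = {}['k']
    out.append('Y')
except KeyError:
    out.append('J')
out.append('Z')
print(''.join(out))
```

Execution trace: 'K' (try body) → 'J' (except KeyError) → 'Z' (after the try/except). Output: KJZ

Answer: KJZ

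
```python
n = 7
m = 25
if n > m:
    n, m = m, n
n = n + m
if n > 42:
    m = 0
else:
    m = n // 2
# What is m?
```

Trace:
`n = 7` → n = 7
`m = 25` → m = 25
`if n > m: ...` → n > m is False → no variable changes
`n = n + m` → n = 32
`if n > 42: ...` → n > 42 is False, take else branch → m = 16
So m = 16

Answer: 16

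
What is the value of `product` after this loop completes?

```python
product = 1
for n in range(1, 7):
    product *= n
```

6! = 720
`product` takes the values: 1 → 2 → 6 → 24 → 120 → 720

Answer: 720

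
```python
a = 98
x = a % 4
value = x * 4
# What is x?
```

Trace:
`a = 98` → a = 98
`x = a % 4` → x = 2
`value = x * 4` → value = 8
So x = 2

Answer: 2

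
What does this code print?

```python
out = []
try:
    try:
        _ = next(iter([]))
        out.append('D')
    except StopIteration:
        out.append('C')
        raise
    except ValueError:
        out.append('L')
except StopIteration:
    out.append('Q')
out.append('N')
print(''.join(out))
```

Execution trace: 'C' (inner except StopIteration) → 'Q' (outer except StopIteration) → 'N' (after the try/except). Output: CQN

Answer: CQN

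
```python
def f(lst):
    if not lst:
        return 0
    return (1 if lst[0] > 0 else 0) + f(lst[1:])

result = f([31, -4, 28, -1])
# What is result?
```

Count of positive elements in [31, -4, 28, -1] = 2

Answer: 2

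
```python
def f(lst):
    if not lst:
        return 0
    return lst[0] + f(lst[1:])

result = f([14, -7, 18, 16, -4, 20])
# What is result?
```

14 + (-7) + 18 + 16 + (-4) + 20 + 0 = 57

Answer: 57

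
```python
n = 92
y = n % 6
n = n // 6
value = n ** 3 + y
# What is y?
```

Trace:
`n = 92` → n = 92
`y = n % 6` → y = 2
`n = n // 6` → n = 15
`value = n ** 3 + y` → value = 3377
So y = 2

Answer: 2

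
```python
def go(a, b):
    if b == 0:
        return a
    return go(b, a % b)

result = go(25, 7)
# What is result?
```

go(25, 7) -> go(7, 4) -> go(4, 3) -> go(3, 1) -> go(1, 0) -> 1

Answer: 1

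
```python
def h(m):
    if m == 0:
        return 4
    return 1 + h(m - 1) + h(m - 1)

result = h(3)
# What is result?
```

h(m) = 1 + 2·h(m-1), h(0)=4. Closed form: (4+1)·2^3 - 1 = 39.

Answer: 39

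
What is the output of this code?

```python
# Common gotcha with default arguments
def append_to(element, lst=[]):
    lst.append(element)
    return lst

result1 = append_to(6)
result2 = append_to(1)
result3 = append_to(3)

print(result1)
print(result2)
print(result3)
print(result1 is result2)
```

Key concept: mutable default argument gotcha.
Step by step:
`result1 = append_to(6)` → result1 = [6]
`result2 = append_to(1)` → result1 = [6, 1] (same object as result2); result2 = [6, 1] (same object as result1)
`result3 = append_to(3)` → result1 = [6, 1, 3] (same object as result2, result3); result2 = [6, 1, 3] (same object as result1, result3); result3 = [6, 1, 3] (same object as result1, result2)
`print(result1)` → prints [6, 1, 3]
`print(result2)` → prints [6, 1, 3]
`print(result3)` → prints [6, 1, 3]
`print(result1 is result2)` → prints True

Answer:
[6, 1, 3]
[6, 1, 3]
[6, 1, 3]
True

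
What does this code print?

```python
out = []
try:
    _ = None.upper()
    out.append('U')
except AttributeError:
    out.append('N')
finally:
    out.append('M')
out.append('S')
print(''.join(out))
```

Execution trace: 'N' (except AttributeError) → 'M' (finally) → 'S' (after the try/except). Output: NMS

Answer: NMS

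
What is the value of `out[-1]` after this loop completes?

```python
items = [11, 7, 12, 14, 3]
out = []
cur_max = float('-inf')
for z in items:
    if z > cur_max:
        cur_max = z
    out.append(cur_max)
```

Running max ends at 14
`out` takes the values: [] → [11] → [11, 11] → [11, 11, 12] → [11, 11, 12, 14] → [11, 11, 12, 14, 14]
So `out[-1]` = 14

Answer: 14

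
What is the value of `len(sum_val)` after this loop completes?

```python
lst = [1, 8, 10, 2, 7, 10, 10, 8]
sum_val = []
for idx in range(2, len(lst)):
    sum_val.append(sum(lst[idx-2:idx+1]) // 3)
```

Number of 3-element averages
`sum_val` takes the values: [] → [6] → [6, 6] → [6, 6, 6] → [6, 6, 6, 6] → [6, 6, 6, 6, 9] → [6, 6, 6, 6, 9, 9]
So `len(sum_val)` = 6

Answer: 6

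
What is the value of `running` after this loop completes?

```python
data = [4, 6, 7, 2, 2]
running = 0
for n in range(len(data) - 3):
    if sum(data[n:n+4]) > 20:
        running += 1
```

Count windows with sum > 20
`running` takes the values: 0

Answer: 0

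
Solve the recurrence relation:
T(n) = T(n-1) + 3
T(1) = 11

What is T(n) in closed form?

Unrolling: T(n) = T(1) + 3·(n-1) = 11 + 3(n-1) = 3n + 8.

Answer: T(n) = 3n + 8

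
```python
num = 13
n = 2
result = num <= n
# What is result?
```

Trace:
`num = 13` → num = 13
`n = 2` → n = 2
`result = num <= n` → result = False
So result = False

Answer: False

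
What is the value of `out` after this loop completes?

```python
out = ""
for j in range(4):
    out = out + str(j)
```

Concatenate digits 0 to 3
`out` takes the values: "" → "0" → "01" → "012" → "0123"

Answer: "0123"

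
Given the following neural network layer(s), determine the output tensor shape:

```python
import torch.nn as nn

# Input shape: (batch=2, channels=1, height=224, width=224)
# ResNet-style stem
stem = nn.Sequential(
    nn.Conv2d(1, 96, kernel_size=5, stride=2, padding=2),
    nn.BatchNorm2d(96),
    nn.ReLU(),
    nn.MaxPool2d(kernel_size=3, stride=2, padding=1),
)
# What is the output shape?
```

Input: (2, 1, 224, 224) -> after Conv2d 5x5 stride=2: (2, 96, 112, 112) -> Output: (2, 96, 56, 56)

Answer: (2, 96, 56, 56)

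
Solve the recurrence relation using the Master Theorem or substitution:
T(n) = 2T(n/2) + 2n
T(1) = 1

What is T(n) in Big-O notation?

By Master Theorem: a=2, b=2, f(n)=2n. Since log_2(2) = 1 and f(n) = Θ(n^1), Case 2 applies. T(n) = O(n log n).

Answer: O(n log n)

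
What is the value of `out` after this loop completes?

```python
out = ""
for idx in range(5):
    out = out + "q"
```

Repeat 'q' 5 times
`out` takes the values: "" → "q" → "qq" → "qqq" → "qqqq" → "qqqqq"

Answer: "qqqqq"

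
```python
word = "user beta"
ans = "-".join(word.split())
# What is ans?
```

Trace:
`word = "user beta"` → word = 'user beta'
`ans = "-".join(word.split())` → ans = 'user-beta'
So ans = 'user-beta'

Answer: 'user-beta'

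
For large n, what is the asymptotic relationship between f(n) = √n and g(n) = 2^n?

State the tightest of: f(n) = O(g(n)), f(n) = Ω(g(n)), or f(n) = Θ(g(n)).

√n vs 2^n: f(n) = O(g(n)) but not Ω(g(n)) — 2^n grows strictly faster than √n.

Answer: f(n) = O(g(n)) but not Ω(g(n)) — 2^n grows strictly faster than √n.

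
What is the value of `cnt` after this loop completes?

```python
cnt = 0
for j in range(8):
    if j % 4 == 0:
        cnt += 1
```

Count numbers divisible by 4 in range(8)
`cnt` takes the values: 0 → 1 → 2

Answer: 2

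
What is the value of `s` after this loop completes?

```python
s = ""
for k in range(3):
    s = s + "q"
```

Repeat 'q' 3 times
`s` takes the values: "" → "q" → "qq" → "qqq"

Answer: "qqq"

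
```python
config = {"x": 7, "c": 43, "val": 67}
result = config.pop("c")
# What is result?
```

Trace:
`config = {"x": 7, "c": 43, "val": 67}` → config = {'x': 7, 'c': 43, 'val': 67}
`result = config.pop("c")` → config = {'x': 7, 'val': 67}; result = 43
So result = 43

Answer: 43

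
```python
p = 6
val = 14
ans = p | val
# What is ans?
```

Trace:
`p = 6` → p = 6
`val = 14` → val = 14
`ans = p | val` → ans = 14
So ans = 14

Answer: 14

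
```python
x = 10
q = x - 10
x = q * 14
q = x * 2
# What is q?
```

Trace:
`x = 10` → x = 10
`q = x - 10` → q = 0
`x = q * 14` → x = 0
`q = x * 2` → q = 0
So q = 0

Answer: 0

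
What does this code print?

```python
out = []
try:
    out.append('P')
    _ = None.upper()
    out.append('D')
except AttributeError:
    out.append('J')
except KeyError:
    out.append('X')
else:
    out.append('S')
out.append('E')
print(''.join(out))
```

Execution trace: 'P' (try body) → 'J' (except AttributeError) → 'E' (after the try/except). Output: PJE

Answer: PJE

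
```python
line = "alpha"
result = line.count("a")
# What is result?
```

Trace:
`line = "alpha"` → line = 'alpha'
`result = line.count("a")` → result = 2
So result = 2

Answer: 2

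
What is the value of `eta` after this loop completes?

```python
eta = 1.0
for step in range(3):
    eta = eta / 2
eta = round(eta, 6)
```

Halving LR 3 times: 1 / 2^3
`eta` takes the values: 1.0 → 0.5 → 0.25 → 0.125

Answer: 0.125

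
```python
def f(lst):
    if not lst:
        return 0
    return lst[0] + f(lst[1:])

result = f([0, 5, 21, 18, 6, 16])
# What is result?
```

0 + 5 + 21 + 18 + 6 + 16 + 0 = 66

Answer: 66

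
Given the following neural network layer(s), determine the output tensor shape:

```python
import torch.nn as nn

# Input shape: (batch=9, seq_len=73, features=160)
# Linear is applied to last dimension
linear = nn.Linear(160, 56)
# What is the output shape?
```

Input: (9, 73, 160) -> Output: (9, 73, 56)

Answer: (9, 73, 56)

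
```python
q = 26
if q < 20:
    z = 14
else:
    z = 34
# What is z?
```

Trace:
`q = 26` → q = 26
`if q < 20: ...` → q < 20 is False, take else branch → z = 34
So z = 34

Answer: 34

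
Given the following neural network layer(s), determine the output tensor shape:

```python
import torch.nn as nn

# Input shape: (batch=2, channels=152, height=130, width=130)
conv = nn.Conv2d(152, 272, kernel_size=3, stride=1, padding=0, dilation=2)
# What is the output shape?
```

Input: (2, 152, 130, 130) -> Output: (2, 272, 126, 126)

Answer: (2, 272, 126, 126)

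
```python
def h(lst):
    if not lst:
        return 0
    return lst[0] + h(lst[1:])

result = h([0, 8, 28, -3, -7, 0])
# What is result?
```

0 + 8 + 28 + (-3) + (-7) + 0 + 0 = 26

Answer: 26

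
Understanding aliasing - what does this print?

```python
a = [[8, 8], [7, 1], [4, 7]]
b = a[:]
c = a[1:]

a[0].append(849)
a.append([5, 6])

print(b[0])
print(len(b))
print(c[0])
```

Key concept: slice with nested mutation.
Step by step:
`a = [[8, 8], [7, 1], [4, 7]]` → a = [[8, 8], [7, 1], [4, 7]]
`b = a[:]` → b = [[8, 8], [7, 1], [4, 7]]
`c = a[1:]` → c = [[7, 1], [4, 7]]
`a[0].append(849)` → a = [[8, 8, 849], [7, 1], [4, 7]]; b = [[8, 8, 849], [7, 1], [4, 7]]
`a.append([5, 6])` → a = [[8, 8, 849], [7, 1], [4, 7], [5, 6]]
`print(b[0])` → prints [8, 8, 849]
`print(len(b))` → prints 3
`print(c[0])` → prints [7, 1]

Answer:
[8, 8, 849]
3
[7, 1]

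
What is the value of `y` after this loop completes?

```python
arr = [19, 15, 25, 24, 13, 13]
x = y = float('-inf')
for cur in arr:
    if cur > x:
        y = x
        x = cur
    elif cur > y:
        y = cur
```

Second largest (with repeats) in [19, 15, 25, 24, 13, 13]
`y` takes the values: -inf → 15 → 19 → 24

Answer: 24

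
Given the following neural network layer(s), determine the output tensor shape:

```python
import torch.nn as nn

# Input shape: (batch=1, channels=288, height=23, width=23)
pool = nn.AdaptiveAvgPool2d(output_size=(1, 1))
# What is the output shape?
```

Input: (1, 288, 23, 23) -> Output: (1, 288, 1, 1)

Answer: (1, 288, 1, 1)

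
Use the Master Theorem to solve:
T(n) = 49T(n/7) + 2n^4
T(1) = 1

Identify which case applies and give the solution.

a=49, b=7, f(n)=2n^4. log_7(49) = 2. Since c=4 > 2 and the regularity condition holds (49(n/7)^4 = (49/7^4)n^4 with 49/7^4 < 1), Case 3 applies: T(n) = Θ(f(n)) = O(n^4).

Answer: O(n^4) - Case 3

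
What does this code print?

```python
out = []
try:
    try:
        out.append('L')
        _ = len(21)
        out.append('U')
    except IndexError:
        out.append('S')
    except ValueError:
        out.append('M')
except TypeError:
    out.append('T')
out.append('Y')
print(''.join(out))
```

Execution trace: 'L' (try body) → 'T' (outer except TypeError) → 'Y' (after the try/except). Output: LTY

Answer: LTY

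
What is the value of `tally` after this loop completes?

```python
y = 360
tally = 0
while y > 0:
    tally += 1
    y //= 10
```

Count digits by repeated division by 10
`tally` takes the values: 0 → 1 → 2 → 3

Answer: 3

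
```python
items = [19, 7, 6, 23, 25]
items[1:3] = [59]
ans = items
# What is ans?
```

Trace:
`items = [19, 7, 6, 23, 25]` → items = [19, 7, 6, 23, 25]
`items[1:3] = [59]` → items = [19, 59, 23, 25]
`ans = items` → ans = [19, 59, 23, 25]
So ans = [19, 59, 23, 25]

Answer: [19, 59, 23, 25]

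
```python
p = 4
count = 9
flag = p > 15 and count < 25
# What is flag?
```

Trace:
`p = 4` → p = 4
`count = 9` → count = 9
`flag = p > 15 and count < 25` → flag = False
So flag = False

Answer: False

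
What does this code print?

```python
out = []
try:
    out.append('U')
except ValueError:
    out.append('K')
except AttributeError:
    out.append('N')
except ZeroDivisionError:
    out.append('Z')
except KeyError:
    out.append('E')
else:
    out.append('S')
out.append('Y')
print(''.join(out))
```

Execution trace: 'U' (try body, no exception) → 'S' (else) → 'Y' (after the try/except). Output: USY

Answer: USY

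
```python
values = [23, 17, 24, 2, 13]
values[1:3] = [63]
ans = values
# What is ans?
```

Trace:
`values = [23, 17, 24, 2, 13]` → values = [23, 17, 24, 2, 13]
`values[1:3] = [63]` → values = [23, 63, 2, 13]
`ans = values` → ans = [23, 63, 2, 13]
So ans = [23, 63, 2, 13]

Answer: [23, 63, 2, 13]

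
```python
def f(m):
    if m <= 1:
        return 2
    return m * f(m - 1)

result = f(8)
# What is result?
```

f(8) = 8 * 7 * 6 * 5 * 4 * 3 * 2 * 2 = 80640

Answer: 80640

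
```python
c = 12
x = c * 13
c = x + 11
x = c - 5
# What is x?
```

Trace:
`c = 12` → c = 12
`x = c * 13` → x = 156
`c = x + 11` → c = 167
`x = c - 5` → x = 162
So x = 162

Answer: 162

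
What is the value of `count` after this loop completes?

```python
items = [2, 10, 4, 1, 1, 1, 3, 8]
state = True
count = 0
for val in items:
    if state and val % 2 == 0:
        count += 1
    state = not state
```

Count even values at even positions
`count` takes the values: 0 → 1 → 2

Answer: 2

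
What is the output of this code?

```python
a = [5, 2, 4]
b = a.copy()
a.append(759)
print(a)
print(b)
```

Key concept: list.copy() creates independent copy.
Step by step:
`a = [5, 2, 4]` → a = [5, 2, 4]
`b = a.copy()` → b = [5, 2, 4]
`a.append(759)` → a = [5, 2, 4, 759]
`print(a)` → prints [5, 2, 4, 759]
`print(b)` → prints [5, 2, 4]

Answer:
[5, 2, 4, 759]
[5, 2, 4]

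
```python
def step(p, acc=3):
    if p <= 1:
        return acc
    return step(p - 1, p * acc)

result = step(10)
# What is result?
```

Accumulator trace (n, acc): (10, 3) -> (9, 30) -> (8, 270) -> (7, 2160) -> (6, 15120) -> (5, 90720) -> (4, 453600) -> (3, 1814400) -> (2, 5443200) -> (1, 10886400) -> return 10886400

Answer: 10886400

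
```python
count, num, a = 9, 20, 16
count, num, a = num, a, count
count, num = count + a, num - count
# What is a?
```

Trace:
`count, num, a = 9, 20, 16` → count = 9; num = 20; a = 16
`count, num, a = num, a, count` → count = 20; num = 16; a = 9
`count, num = count + a, num - count` → count = 29; num = -4
So a = 9

Answer: 9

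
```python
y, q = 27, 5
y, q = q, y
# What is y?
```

Trace:
`y, q = 27, 5` → y = 27; q = 5
`y, q = q, y` → y = 5; q = 27
So y = 5

Answer: 5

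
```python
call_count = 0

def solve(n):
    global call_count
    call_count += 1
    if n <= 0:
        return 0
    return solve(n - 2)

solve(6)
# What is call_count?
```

Linear recursion stepping by 2: 4 calls from n=6 down to ≤0.

Answer: 4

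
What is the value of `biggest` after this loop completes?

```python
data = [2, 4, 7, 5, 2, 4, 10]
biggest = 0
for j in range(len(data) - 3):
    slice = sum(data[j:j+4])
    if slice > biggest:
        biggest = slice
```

Max sum of 4-element window in [2, 4, 7, 5, 2, 4, 10]
`biggest` takes the values: 0 → 18 → 21

Answer: 21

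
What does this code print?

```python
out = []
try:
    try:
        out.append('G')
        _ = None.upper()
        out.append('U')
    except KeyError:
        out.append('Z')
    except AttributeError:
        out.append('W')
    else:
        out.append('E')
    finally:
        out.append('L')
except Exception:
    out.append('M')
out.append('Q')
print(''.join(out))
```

Execution trace: 'G' (inner try body) → 'W' (inner except AttributeError) → 'L' (inner finally) → 'Q' (after the try/except). Output: GWLQ

Answer: GWLQ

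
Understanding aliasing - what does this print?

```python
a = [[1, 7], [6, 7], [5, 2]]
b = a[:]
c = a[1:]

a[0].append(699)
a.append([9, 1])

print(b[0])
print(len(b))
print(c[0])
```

Key concept: slice with nested mutation.
Step by step:
`a = [[1, 7], [6, 7], [5, 2]]` → a = [[1, 7], [6, 7], [5, 2]]
`b = a[:]` → b = [[1, 7], [6, 7], [5, 2]]
`c = a[1:]` → c = [[6, 7], [5, 2]]
`a[0].append(699)` → a = [[1, 7, 699], [6, 7], [5, 2]]; b = [[1, 7, 699], [6, 7], [5, 2]]
`a.append([9, 1])` → a = [[1, 7, 699], [6, 7], [5, 2], [9, 1]]
`print(b[0])` → prints [1, 7, 699]
`print(len(b))` → prints 3
`print(c[0])` → prints [6, 7]

Answer:
[1, 7, 699]
3
[6, 7]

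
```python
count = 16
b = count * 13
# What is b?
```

Trace:
`count = 16` → count = 16
`b = count * 13` → b = 208
So b = 208

Answer: 208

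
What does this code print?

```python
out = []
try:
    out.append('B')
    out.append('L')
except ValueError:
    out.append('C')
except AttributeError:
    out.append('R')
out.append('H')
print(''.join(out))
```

Execution trace: 'B' (try body) → 'L' (try body, no exception) → 'H' (after the try/except). Output: BLH

Answer: BLH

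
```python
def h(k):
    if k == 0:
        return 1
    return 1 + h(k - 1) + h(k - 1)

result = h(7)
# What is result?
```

h(k) = 1 + 2·h(k-1), h(0)=1. Closed form: (1+1)·2^7 - 1 = 255.

Answer: 255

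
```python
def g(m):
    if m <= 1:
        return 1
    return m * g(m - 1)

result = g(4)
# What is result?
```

g(4) = 4 * 3 * 2 * 1 = 24

Answer: 24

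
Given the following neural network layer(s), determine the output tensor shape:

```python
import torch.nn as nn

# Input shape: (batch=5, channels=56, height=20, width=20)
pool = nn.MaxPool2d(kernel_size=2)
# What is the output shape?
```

Input: (5, 56, 20, 20) -> Output: (5, 56, 10, 10)

Answer: (5, 56, 10, 10)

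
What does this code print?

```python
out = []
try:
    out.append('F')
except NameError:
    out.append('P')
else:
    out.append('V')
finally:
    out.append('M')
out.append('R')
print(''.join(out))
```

Execution trace: 'F' (try body, no exception) → 'V' (else) → 'M' (finally) → 'R' (after the try/except). Output: FVMR

Answer: FVMR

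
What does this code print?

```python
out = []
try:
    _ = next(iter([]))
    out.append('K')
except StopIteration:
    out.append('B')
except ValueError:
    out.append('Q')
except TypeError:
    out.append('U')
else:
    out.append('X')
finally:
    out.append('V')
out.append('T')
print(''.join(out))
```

Execution trace: 'B' (except StopIteration) → 'V' (finally) → 'T' (after the try/except). Output: BVT

Answer: BVT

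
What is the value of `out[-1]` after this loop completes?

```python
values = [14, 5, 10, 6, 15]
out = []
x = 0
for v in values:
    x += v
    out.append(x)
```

Cumulative sum ends at 50
`out` takes the values: [] → [14] → [14, 19] → [14, 19, 29] → [14, 19, 29, 35] → [14, 19, 29, 35, 50]
So `out[-1]` = 50

Answer: 50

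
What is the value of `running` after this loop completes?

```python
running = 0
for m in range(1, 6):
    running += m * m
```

Sum of squares 1² to 5² = 55
`running` takes the values: 0 → 1 → 5 → 14 → 30 → 55

Answer: 55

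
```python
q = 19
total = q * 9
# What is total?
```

Trace:
`q = 19` → q = 19
`total = q * 9` → total = 171
So total = 171

Answer: 171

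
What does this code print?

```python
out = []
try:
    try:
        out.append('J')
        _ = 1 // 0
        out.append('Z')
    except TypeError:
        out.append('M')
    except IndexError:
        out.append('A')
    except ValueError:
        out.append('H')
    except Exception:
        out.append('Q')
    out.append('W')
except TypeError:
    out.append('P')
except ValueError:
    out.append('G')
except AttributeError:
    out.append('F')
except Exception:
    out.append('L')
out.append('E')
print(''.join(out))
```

Execution trace: 'J' (inner try body) → 'Q' (inner except Exception) → 'W' (try body, no exception) → 'E' (after the try/except). Output: JQWE

Answer: JQWE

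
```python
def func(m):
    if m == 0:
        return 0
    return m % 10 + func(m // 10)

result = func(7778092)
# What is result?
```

Sum of digits of 7778092: 2 + 9 + 0 + 8 + 7 + 7 + 7 = 40

Answer: 40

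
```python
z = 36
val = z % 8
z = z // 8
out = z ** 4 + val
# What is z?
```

Trace:
`z = 36` → z = 36
`val = z % 8` → val = 4
`z = z // 8` → z = 4
`out = z ** 4 + val` → out = 260
So z = 4

Answer: 4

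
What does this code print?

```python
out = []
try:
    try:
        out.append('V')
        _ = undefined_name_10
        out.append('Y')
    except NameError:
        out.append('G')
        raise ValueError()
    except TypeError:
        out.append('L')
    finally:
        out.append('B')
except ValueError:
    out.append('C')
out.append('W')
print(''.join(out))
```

Execution trace: 'V' (try body) → 'G' (except NameError) → 'B' (finally) → 'C' (outer except ValueError) → 'W' (after the try/except). Output: VGBCW

Answer: VGBCW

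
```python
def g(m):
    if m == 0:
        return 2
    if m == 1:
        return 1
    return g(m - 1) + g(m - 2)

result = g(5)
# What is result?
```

Build up from base cases: g(0)=2, g(1)=1, g(2)=3, g(3)=4, g(4)=7, g(5)=11

Answer: 11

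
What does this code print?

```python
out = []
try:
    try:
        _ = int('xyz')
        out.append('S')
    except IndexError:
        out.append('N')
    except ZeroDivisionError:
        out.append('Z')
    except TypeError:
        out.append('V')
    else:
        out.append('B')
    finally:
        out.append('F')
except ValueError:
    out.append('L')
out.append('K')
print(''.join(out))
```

Execution trace: 'F' (finally) → 'L' (outer except ValueError) → 'K' (after the try/except). Output: FLK

Answer: FLK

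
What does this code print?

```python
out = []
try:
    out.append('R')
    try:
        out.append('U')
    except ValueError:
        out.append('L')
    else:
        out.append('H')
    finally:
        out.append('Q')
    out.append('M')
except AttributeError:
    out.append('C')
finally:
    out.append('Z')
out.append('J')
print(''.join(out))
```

Execution trace: 'R' (try body) → 'U' (inner try body, no exception) → 'H' (inner else) → 'Q' (inner finally) → 'M' (try body, no exception) → 'Z' (finally) → 'J' (after the try/except). Output: RUHQMZJ

Answer: RUHQMZJ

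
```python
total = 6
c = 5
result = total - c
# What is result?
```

Trace:
`total = 6` → total = 6
`c = 5` → c = 5
`result = total - c` → result = 1
So result = 1

Answer: 1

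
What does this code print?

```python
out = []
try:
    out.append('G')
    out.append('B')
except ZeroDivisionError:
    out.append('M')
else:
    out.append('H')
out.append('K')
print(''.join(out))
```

Execution trace: 'G' (try body) → 'B' (try body, no exception) → 'H' (else) → 'K' (after the try/except). Output: GBHK

Answer: GBHK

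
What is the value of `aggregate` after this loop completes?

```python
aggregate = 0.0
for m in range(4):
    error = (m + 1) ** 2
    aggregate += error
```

Sum of squared losses 1² + 2² + ... + 4²
`aggregate` takes the values: 0.0 → 1.0 → 5.0 → 14.0 → 30.0

Answer: 30.0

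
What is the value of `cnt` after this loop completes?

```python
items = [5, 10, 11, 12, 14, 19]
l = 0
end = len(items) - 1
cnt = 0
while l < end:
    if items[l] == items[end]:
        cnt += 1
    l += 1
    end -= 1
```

Count matching pairs from ends
`cnt` takes the values: 0

Answer: 0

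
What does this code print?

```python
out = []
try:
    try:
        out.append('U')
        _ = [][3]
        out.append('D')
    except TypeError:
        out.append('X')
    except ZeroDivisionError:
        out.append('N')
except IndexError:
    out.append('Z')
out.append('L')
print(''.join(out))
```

Execution trace: 'U' (inner try body) → 'Z' (outer except IndexError) → 'L' (after the try/except). Output: UZL

Answer: UZL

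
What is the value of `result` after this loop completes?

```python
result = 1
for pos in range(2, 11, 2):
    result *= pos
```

Product of even numbers 2 to 10
`result` takes the values: 1 → 2 → 8 → 48 → 384 → 3840

Answer: 3840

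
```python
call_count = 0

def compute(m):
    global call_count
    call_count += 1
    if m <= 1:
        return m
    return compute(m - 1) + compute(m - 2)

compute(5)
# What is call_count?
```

Calls(m) = 1 + Calls(m-1) + Calls(m-2); Calls(0)=Calls(1)=1. For m=5 this gives 15.

Answer: 15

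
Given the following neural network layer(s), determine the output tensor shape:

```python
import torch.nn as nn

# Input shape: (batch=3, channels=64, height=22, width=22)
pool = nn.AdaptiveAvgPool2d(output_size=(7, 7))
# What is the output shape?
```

Input: (3, 64, 22, 22) -> Output: (3, 64, 7, 7)

Answer: (3, 64, 7, 7)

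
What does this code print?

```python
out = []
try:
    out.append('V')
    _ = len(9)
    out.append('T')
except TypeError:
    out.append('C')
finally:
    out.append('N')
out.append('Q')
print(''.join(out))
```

Execution trace: 'V' (try body) → 'C' (except TypeError) → 'N' (finally) → 'Q' (after the try/except). Output: VCNQ

Answer: VCNQ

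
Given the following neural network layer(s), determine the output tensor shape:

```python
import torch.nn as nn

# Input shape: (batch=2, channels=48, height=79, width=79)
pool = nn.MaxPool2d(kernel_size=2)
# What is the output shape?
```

Input: (2, 48, 79, 79) -> Output: (2, 48, 39, 39)

Answer: (2, 48, 39, 39)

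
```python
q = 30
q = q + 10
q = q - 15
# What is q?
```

Trace:
`q = 30` → q = 30
`q = q + 10` → q = 40
`q = q - 15` → q = 25
So q = 25

Answer: 25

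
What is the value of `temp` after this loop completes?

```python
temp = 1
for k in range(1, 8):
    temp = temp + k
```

Start at 1, add 1 through 7
`temp` takes the values: 1 → 2 → 4 → 7 → 11 → 16 → 22 → 29

Answer: 29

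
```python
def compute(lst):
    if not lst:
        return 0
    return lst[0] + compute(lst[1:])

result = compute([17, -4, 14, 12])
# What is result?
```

17 + (-4) + 14 + 12 + 0 = 39

Answer: 39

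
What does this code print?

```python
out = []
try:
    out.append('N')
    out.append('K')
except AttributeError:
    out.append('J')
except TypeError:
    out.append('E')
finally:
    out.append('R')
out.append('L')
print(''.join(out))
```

Execution trace: 'N' (try body) → 'K' (try body, no exception) → 'R' (finally) → 'L' (after the try/except). Output: NKRL

Answer: NKRL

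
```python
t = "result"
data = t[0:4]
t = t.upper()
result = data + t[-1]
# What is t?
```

Trace:
`t = "result"` → t = 'result'
`data = t[0:4]` → data = 'resu'
`t = t.upper()` → t = 'RESULT'
`result = data + t[-1]` → result = 'resuT'
So t = 'RESULT'

Answer: 'RESULT'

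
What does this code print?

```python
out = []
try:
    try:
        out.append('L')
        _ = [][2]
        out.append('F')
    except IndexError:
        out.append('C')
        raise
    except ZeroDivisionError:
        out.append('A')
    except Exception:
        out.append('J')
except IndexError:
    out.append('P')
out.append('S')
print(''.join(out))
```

Execution trace: 'L' (inner try body) → 'C' (inner except IndexError) → 'P' (outer except IndexError) → 'S' (after the try/except). Output: LCPS

Answer: LCPS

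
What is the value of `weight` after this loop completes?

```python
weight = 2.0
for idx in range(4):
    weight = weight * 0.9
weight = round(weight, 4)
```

Exponential decay: 2.0 * 0.9^4
`weight` takes the values: 2.0 → 1.8 → 1.62 → 1.458 → 1.3122

Answer: 1.3122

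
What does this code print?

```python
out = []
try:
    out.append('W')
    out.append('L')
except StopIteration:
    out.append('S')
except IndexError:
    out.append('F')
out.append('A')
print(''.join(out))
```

Execution trace: 'W' (try body) → 'L' (try body, no exception) → 'A' (after the try/except). Output: WLA

Answer: WLA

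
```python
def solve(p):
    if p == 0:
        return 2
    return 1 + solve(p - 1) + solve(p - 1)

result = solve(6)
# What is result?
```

solve(p) = 1 + 2·solve(p-1), solve(0)=2. Closed form: (2+1)·2^6 - 1 = 191.

Answer: 191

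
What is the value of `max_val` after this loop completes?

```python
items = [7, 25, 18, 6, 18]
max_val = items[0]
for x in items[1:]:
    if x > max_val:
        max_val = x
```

Maximum of [7, 25, 18, 6, 18]
`max_val` takes the values: 7 → 25

Answer: 25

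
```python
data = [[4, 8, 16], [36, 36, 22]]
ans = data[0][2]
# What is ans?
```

Trace:
`data = [[4, 8, 16], [36, 36, 22]]` → data = [[4, 8, 16], [36, 36, 22]]
`ans = data[0][2]` → ans = 16
So ans = 16

Answer: 16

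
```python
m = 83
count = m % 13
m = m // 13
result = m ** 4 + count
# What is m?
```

Trace:
`m = 83` → m = 83
`count = m % 13` → count = 5
`m = m // 13` → m = 6
`result = m ** 4 + count` → result = 1301
So m = 6

Answer: 6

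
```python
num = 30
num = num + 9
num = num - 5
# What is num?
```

Trace:
`num = 30` → num = 30
`num = num + 9` → num = 39
`num = num - 5` → num = 34
So num = 34

Answer: 34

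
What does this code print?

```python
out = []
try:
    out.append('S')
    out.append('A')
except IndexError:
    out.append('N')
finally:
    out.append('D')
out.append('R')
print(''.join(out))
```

Execution trace: 'S' (try body) → 'A' (try body, no exception) → 'D' (finally) → 'R' (after the try/except). Output: SADR

Answer: SADR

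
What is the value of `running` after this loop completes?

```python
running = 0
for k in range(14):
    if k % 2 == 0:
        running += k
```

Sum of even numbers 0 to 13
`running` takes the values: 0 → 2 → 6 → 12 → 20 → 30 → 42

Answer: 42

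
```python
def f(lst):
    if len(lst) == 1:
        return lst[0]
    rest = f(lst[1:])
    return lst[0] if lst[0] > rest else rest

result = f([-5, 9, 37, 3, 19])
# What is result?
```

Recursive max over [-5, 9, 37, 3, 19] = 37

Answer: 37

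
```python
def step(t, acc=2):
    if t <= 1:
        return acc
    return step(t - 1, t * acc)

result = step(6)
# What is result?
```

Accumulator trace (n, acc): (6, 2) -> (5, 12) -> (4, 60) -> (3, 240) -> (2, 720) -> (1, 1440) -> return 1440

Answer: 1440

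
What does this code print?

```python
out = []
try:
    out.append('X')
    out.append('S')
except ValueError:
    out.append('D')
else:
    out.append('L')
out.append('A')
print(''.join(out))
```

Execution trace: 'X' (try body) → 'S' (try body, no exception) → 'L' (else) → 'A' (after the try/except). Output: XSLA

Answer: XSLA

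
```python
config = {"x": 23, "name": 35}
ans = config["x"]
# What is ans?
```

Trace:
`config = {"x": 23, "name": 35}` → config = {'x': 23, 'name': 35}
`ans = config["x"]` → ans = 23
So ans = 23

Answer: 23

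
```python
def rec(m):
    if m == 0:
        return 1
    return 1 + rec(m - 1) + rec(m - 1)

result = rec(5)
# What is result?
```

rec(m) = 1 + 2·rec(m-1), rec(0)=1. Closed form: (1+1)·2^5 - 1 = 63.

Answer: 63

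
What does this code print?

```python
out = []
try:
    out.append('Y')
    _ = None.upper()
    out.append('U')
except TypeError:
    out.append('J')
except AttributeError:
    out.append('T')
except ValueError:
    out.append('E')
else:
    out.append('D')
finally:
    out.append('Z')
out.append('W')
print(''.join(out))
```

Execution trace: 'Y' (try body) → 'T' (except AttributeError) → 'Z' (finally) → 'W' (after the try/except). Output: YTZW

Answer: YTZW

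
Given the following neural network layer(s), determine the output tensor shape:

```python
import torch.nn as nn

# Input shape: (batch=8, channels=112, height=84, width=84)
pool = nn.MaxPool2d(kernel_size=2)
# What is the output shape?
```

Input: (8, 112, 84, 84) -> Output: (8, 112, 42, 42)

Answer: (8, 112, 42, 42)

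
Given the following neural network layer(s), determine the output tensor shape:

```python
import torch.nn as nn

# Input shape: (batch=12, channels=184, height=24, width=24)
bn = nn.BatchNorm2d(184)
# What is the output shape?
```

Input: (12, 184, 24, 24) -> Output: (12, 184, 24, 24)

Answer: (12, 184, 24, 24)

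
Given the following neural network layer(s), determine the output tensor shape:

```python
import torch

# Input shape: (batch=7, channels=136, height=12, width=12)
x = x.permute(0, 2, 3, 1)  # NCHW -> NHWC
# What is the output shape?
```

Input: (7, 136, 12, 12) -> Output: (7, 12, 12, 136)

Answer: (7, 12, 12, 136)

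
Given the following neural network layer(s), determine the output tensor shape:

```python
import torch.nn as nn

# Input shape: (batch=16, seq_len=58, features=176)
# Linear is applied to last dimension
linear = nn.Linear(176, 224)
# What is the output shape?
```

Input: (16, 58, 176) -> Output: (16, 58, 224)

Answer: (16, 58, 224)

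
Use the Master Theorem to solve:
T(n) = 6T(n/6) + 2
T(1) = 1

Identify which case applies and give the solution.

a=6, b=6, f(n)=2. log_6(6) = 1. Since c=0 < 1, Case 1 applies: T(n) = Θ(n^log_b(a)) = O(n).

Answer: O(n) - Case 1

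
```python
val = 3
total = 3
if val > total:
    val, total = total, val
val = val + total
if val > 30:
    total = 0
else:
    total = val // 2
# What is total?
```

Trace:
`val = 3` → val = 3
`total = 3` → total = 3
`if val > total: ...` → val > total is False → no variable changes
`val = val + total` → val = 6
`if val > 30: ...` → val > 30 is False, take else branch → no variable changes
So total = 3

Answer: 3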